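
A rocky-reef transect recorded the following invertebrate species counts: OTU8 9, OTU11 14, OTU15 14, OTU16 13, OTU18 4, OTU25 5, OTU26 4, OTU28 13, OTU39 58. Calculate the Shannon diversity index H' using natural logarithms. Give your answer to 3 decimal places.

Total N = 9+14+14+13+4+5+4+13+58 = 134, so the proportions are 0.06716, 0.10448, 0.10448, 0.09701, 0.02985, 0.03731, 0.02985, 0.09701, 0.43284 (working shown to 5 dp, full precision carried).
Each pᵢ ln pᵢ term: 0.06716×(-2.70062)=-0.18138, 0.10448×(-2.25878)=-0.23599, 0.10448×(-2.25878)=-0.23599, 0.09701×(-2.33289)=-0.22633, 0.02985×(-3.51155)=-0.10482, 0.03731×(-3.28840)=-0.12270, 0.02985×(-3.51155)=-0.10482, 0.09701×(-2.33289)=-0.22633, 0.43284×(-0.83740)=-0.36246.
Sum = -1.80082, so H' = 1.801.

1.801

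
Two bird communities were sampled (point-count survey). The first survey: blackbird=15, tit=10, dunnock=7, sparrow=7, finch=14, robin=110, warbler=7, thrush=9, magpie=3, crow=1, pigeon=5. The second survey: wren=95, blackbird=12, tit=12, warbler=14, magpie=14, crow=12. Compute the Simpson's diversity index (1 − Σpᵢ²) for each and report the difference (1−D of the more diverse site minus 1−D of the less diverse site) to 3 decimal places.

The first survey: N=188, proportions 0.07979, 0.05319, 0.03723, 0.03723, 0.07447, 0.58511, 0.03723, 0.04787, 0.01596, 0.00532, 0.0266, giving 1−D = 0.63547 (working shown to 5 dp, full precision carried).
The second survey: N=159, proportions 0.59748, 0.07547, 0.07547, 0.08805, 0.08805, 0.07547, giving 1−D = 0.61042.
Difference = |0.63547 − 0.61042| = 0.02505, i.e. 0.025 to 3 decimal places.

0.025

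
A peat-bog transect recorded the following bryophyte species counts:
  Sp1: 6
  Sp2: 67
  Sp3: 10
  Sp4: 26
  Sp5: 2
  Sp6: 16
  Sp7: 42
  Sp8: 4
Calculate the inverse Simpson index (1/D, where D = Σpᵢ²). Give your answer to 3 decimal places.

Total N = 6+67+10+26+2+16+42+4 = 173, so the proportions are 0.0346821, 0.3872832, 0.0578035, 0.150289, 0.0115607, 0.0924855, 0.2427746, 0.0231214 (working shown to 7 dp, full precision carried).
D = 0.0346821² + 0.3872832² + 0.0578035² + 0.150289² + 0.0115607² + 0.0924855² + 0.2427746² + 0.0231214² = 0.0012028 + 0.1499883 + 0.0033412 + 0.0225868 + 0.0001336 + 0.0085536 + 0.0589395 + 0.0005346 = 0.2452805.
So 1/D = 4.07696, i.e. 4.077 to 3 decimal places.

4.077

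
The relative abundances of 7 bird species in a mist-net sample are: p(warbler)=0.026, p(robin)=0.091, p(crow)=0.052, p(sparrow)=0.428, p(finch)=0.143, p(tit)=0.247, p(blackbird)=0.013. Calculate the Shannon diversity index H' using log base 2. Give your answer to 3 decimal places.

Each pᵢ log₂ pᵢ term (working shown to 5 dp, full precision carried): 0.026×(-5.26534)=-0.13690, 0.091×(-3.45799)=-0.31468, 0.052×(-4.26534)=-0.22180, 0.428×(-1.22432)=-0.52401, 0.143×(-2.80591)=-0.40125, 0.247×(-2.01742)=-0.49830, 0.013×(-6.26534)=-0.08145.
Sum = -2.17838, so H' = 2.178.

2.178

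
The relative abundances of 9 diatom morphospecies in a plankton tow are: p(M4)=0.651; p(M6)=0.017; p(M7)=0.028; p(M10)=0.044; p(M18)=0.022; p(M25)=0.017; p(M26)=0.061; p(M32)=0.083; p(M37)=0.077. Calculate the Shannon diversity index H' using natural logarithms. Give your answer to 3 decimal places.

Each pᵢ ln pᵢ term (working shown to 5 dp, full precision carried): 0.651×(-0.42925)=-0.27944, 0.017×(-4.07454)=-0.06927, 0.028×(-3.57555)=-0.10012, 0.044×(-3.12357)=-0.13744, 0.022×(-3.81671)=-0.08397, 0.017×(-4.07454)=-0.06927, 0.061×(-2.79688)=-0.17061, 0.083×(-2.48891)=-0.20658, 0.077×(-2.56395)=-0.19742.
Sum = -1.31411, so H' = 1.314.

1.314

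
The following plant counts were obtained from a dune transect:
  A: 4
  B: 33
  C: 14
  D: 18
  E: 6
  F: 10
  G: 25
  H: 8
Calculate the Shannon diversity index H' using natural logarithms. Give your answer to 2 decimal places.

Total N = 4+33+14+18+6+10+25+8 = 118, so the proportions are 0.0339, 0.2797, 0.1186, 0.1525, 0.0508, 0.0847, 0.2119, 0.0678 (working shown to 4 dp, full precision carried).
Each pᵢ ln pᵢ term: 0.0339×(-3.3844)=-0.1147, 0.2797×(-1.2742)=-0.3563, 0.1186×(-2.1316)=-0.2529, 0.1525×(-1.8803)=-0.2868, 0.0508×(-2.9789)=-0.1515, 0.0847×(-2.4681)=-0.2092, 0.2119×(-1.5518)=-0.3288, 0.0678×(-2.6912)=-0.1825.
Sum = -1.8827, so H' = 1.88.

1.88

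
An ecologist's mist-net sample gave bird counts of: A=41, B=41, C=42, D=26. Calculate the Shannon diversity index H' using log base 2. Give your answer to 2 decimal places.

1.98

Total N = 41+41+42+26 = 150, so the proportions are 0.2733, 0.2733, 0.28, 0.1733 (working shown to 4 dp, full precision carried).
Each pᵢ log₂ pᵢ term: 0.2733×(-1.8713)=-0.5115, 0.2733×(-1.8713)=-0.5115, 0.28×(-1.8365)=-0.5142, 0.1733×(-2.5284)=-0.4383.
Sum = -1.9754, so H' = 1.98.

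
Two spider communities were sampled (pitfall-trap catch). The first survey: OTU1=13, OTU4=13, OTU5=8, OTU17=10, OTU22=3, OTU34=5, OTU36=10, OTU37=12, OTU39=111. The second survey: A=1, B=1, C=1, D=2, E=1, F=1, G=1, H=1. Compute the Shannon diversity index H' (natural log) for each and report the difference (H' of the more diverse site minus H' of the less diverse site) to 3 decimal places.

0.570

The first survey: N=185, proportions 0.07027, 0.07027, 0.04324, 0.05405, 0.01622, 0.02703, 0.05405, 0.06486, 0.6, giving H' = 1.47281 (working shown to 5 dp, full precision carried).
The second survey: N=9, proportions 0.11111, 0.11111, 0.11111, 0.22222, 0.11111, 0.11111, 0.11111, 0.11111, giving H' = 2.04319.
Difference = |1.47281 − 2.04319| = 0.57038, i.e. 0.570 to 3 decimal places.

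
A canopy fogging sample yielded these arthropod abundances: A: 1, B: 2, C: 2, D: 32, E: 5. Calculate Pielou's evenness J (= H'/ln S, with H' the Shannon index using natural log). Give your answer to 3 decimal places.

Total N = 1+2+2+32+5 = 42, so the proportions are 0.02381, 0.04762, 0.04762, 0.7619, 0.11905 (working shown to 5 dp, full precision carried).
H' = −Σ pᵢ ln pᵢ = −((-0.08899) + (-0.14498) + (-0.14498) + (-0.20719) + (-0.25336)) = 0.83950.
With S = 5 species, ln S = 1.60944, so J = 0.83950/1.60944 = 0.52161, i.e. 0.522 to 3 decimal places.

0.522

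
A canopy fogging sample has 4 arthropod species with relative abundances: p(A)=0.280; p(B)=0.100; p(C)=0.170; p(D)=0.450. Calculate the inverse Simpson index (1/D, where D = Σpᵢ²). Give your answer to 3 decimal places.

D = 0.28² + 0.1² + 0.17² + 0.45² = 0.078400 + 0.010000 + 0.028900 + 0.202500 = 0.319800 (working shown to 6 dp, full precision carried).
So 1/D = 3.12695, i.e. 3.127 to 3 decimal places.

3.127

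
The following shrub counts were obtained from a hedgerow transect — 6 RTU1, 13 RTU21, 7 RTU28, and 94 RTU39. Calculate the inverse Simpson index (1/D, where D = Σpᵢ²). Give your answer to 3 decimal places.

1.584

Total N = 6+13+7+94 = 120, so the proportions are 0.05, 0.108333, 0.058333, 0.783333 (working shown to 6 dp, full precision carried).
D = 0.05² + 0.108333² + 0.058333² + 0.783333² = 0.002500 + 0.011736 + 0.003403 + 0.613611 = 0.631250.
So 1/D = 1.58416, i.e. 1.584 to 3 decimal places.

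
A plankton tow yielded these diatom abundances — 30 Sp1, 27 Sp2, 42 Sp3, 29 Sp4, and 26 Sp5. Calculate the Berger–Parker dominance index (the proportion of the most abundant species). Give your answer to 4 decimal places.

0.2727

Total N = 30+27+42+29+26 = 154, so the proportions are 0.194805, 0.175325, 0.272727, 0.188312, 0.168831 (working shown to 6 dp, full precision carried).
The largest proportion is 0.272727, i.e. d = 0.2727 to 4 decimal places.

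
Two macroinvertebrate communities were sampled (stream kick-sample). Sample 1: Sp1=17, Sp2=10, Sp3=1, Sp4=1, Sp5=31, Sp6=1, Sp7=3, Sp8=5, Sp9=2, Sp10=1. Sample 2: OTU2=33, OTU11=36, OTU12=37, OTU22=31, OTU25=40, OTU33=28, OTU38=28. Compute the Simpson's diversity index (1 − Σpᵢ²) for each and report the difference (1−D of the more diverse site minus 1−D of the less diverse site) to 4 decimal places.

0.1233

Sample 1: N=72, proportions 0.2361111, 0.1388889, 0.0138889, 0.0138889, 0.4305556, 0.0138889, 0.0416667, 0.0694444, 0.0277778, 0.0138889, giving 1−D = 0.7314815 (working shown to 7 dp, full precision carried).
Sample 2: N=233, proportions 0.1416309, 0.1545064, 0.1587983, 0.1330472, 0.1716738, 0.1201717, 0.1201717, giving 1−D = 0.8547956.
Difference = |0.7314815 − 0.8547956| = 0.1233141, i.e. 0.1233 to 4 decimal places.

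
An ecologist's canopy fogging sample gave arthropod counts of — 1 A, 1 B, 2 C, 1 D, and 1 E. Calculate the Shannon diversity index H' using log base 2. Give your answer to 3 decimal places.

2.252

Total N = 1+1+2+1+1 = 6, so the proportions are 0.16667, 0.16667, 0.33333, 0.16667, 0.16667 (working shown to 5 dp, full precision carried).
Each pᵢ log₂ pᵢ term: 0.16667×(-2.58496)=-0.43083, 0.16667×(-2.58496)=-0.43083, 0.33333×(-1.58496)=-0.52832, 0.16667×(-2.58496)=-0.43083, 0.16667×(-2.58496)=-0.43083.
Sum = -2.25163, so H' = 2.252.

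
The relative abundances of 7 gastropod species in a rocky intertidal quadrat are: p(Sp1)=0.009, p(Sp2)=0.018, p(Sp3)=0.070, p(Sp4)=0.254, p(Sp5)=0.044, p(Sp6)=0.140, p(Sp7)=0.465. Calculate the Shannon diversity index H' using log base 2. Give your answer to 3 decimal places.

2.045

Each pᵢ log₂ pᵢ term (working shown to 5 dp, full precision carried): 0.009×(-6.79586)=-0.06116, 0.018×(-5.79586)=-0.10433, 0.07×(-3.83650)=-0.26856, 0.254×(-1.97710)=-0.50218, 0.044×(-4.50635)=-0.19828, 0.14×(-2.83650)=-0.39711, 0.465×(-1.10470)=-0.51368.
Sum = -2.04530, so H' = 2.045.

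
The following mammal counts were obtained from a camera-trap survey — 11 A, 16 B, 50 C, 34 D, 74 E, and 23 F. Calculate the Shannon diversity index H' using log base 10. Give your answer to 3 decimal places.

0.696

Total N = 11+16+50+34+74+23 = 208, so the proportions are 0.05288, 0.07692, 0.24038, 0.16346, 0.35577, 0.11058 (working shown to 5 dp, full precision carried).
Each pᵢ log₁₀ pᵢ term: 0.05288×(-1.27667)=-0.06752, 0.07692×(-1.11394)=-0.08569, 0.24038×(-0.61909)=-0.14882, 0.16346×(-0.78658)=-0.12858, 0.35577×(-0.44883)=-0.15968, 0.11058×(-0.95634)=-0.10575.
Sum = -0.69603, so H' = 0.696.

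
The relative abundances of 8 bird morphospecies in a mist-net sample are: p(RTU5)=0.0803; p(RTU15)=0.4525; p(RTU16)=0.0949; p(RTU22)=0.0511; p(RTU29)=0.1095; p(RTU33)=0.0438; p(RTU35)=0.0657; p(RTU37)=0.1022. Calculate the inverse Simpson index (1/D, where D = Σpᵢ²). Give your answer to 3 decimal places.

D = 0.0803² + 0.4525² + 0.0949² + 0.0511² + 0.1095² + 0.0438² + 0.0657² + 0.1022² = 0.0064481 + 0.2047563 + 0.0090060 + 0.0026112 + 0.0119902 + 0.0019184 + 0.0043165 + 0.0104448 = 0.2514916 (working shown to 7 dp, full precision carried).
So 1/D = 3.97628, i.e. 3.976 to 3 decimal places.

3.976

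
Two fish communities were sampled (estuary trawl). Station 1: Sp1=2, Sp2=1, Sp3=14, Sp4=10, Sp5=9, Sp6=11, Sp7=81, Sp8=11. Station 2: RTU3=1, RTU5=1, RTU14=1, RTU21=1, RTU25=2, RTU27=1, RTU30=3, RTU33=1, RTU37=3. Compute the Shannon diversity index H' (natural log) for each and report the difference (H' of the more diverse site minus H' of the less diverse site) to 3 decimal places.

Station 1: N=139, proportions 0.01439, 0.00719, 0.10072, 0.07194, 0.06475, 0.07914, 0.58273, 0.07914, giving H' = 1.41046 (working shown to 5 dp, full precision carried).
Station 2: N=14, proportions 0.07143, 0.07143, 0.07143, 0.07143, 0.14286, 0.07143, 0.21429, 0.07143, 0.21429, giving H' = 2.06920.
Difference = |1.41046 − 2.06920| = 0.65874, i.e. 0.659 to 3 decimal places.

0.659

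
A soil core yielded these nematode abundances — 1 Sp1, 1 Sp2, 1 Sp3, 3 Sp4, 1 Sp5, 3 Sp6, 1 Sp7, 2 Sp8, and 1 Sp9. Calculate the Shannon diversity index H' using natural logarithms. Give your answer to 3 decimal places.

Total N = 1+1+1+3+1+3+1+2+1 = 14, so the proportions are 0.07143, 0.07143, 0.07143, 0.21429, 0.07143, 0.21429, 0.07143, 0.14286, 0.07143 (working shown to 5 dp, full precision carried).
Each pᵢ ln pᵢ term: 0.07143×(-2.63906)=-0.18850, 0.07143×(-2.63906)=-0.18850, 0.07143×(-2.63906)=-0.18850, 0.21429×(-1.54045)=-0.33010, 0.07143×(-2.63906)=-0.18850, 0.21429×(-1.54045)=-0.33010, 0.07143×(-2.63906)=-0.18850, 0.14286×(-1.94591)=-0.27799, 0.07143×(-2.63906)=-0.18850.
Sum = -2.06920, so H' = 2.069.

2.069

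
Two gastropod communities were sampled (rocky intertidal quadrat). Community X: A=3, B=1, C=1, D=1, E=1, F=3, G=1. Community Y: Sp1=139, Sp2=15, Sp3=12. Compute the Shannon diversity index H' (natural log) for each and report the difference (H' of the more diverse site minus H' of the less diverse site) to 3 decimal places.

Community X: N=11, proportions 0.27273, 0.09091, 0.09091, 0.09091, 0.09091, 0.27273, 0.09091, giving H' = 1.79865 (working shown to 5 dp, full precision carried).
Community Y: N=166, proportions 0.83735, 0.09036, 0.07229, giving H' = 0.55577.
Difference = |1.79865 − 0.55577| = 1.24288, i.e. 1.243 to 3 decimal places.

1.243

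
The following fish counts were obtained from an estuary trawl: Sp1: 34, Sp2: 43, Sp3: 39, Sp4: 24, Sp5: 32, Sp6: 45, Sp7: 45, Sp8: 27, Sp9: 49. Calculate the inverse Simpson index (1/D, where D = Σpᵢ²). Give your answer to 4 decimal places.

Total N = 34+43+39+24+32+45+45+27+49 = 338, so the proportions are 0.10059172, 0.12721893, 0.11538462, 0.07100592, 0.09467456, 0.13313609, 0.13313609, 0.07988166, 0.14497041 (working shown to 8 dp, full precision carried).
D = 0.10059172² + 0.12721893² + 0.11538462² + 0.07100592² + 0.09467456² + 0.13313609² + 0.13313609² + 0.07988166² + 0.14497041² = 0.01011869 + 0.01618466 + 0.01331361 + 0.00504184 + 0.00896327 + 0.01772522 + 0.01772522 + 0.00638108 + 0.02101642 = 0.11647001.
So 1/D = 8.585901, i.e. 8.5859 to 4 decimal places.

8.5859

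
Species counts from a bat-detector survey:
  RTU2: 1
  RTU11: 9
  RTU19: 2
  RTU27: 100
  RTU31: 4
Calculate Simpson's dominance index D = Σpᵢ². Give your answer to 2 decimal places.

0.75

Total N = 1+9+2+100+4 = 116, so the proportions are 0.0086, 0.0776, 0.0172, 0.8621, 0.0345 (working shown to 4 dp, full precision carried).
D = 0.0086² + 0.0776² + 0.0172² + 0.8621² + 0.0345² = 0.0001 + 0.0060 + 0.0003 + 0.7432 + 0.0012 = 0.7507.
To 2 decimal places, D = 0.75.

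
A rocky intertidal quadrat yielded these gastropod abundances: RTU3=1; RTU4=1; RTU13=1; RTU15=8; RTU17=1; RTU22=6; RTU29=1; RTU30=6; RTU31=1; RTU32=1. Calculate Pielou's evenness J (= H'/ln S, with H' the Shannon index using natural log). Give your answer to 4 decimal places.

0.8179

Total N = 1+1+1+8+1+6+1+6+1+1 = 27, so the proportions are 0.037037, 0.037037, 0.037037, 0.296296, 0.037037, 0.222222, 0.037037, 0.222222, 0.037037, 0.037037 (working shown to 6 dp, full precision carried).
H' = −Σ pᵢ ln pᵢ = −((-0.122068) + (-0.122068) + (-0.122068) + (-0.360413) + (-0.122068) + (-0.334239) + (-0.122068) + (-0.334239) + (-0.122068) + (-0.122068)) = 1.883368.
With S = 10 species, ln S = 2.302585, so J = 1.883368/2.302585 = 0.817937, i.e. 0.8179 to 4 decimal places.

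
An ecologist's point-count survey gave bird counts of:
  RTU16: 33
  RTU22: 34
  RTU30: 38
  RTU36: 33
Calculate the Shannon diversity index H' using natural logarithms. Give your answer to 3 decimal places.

Total N = 33+34+38+33 = 138, so the proportions are 0.23913, 0.24638, 0.27536, 0.23913 (working shown to 5 dp, full precision carried).
Each pᵢ ln pᵢ term: 0.23913×(-1.43075)=-0.34213, 0.24638×(-1.40089)=-0.34515, 0.27536×(-1.28967)=-0.35513, 0.23913×(-1.43075)=-0.34213.
Sum = -1.38454, so H' = 1.385.

1.385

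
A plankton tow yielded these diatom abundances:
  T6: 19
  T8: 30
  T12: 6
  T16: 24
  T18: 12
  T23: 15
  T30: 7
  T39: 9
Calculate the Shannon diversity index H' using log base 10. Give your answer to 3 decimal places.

Total N = 19+30+6+24+12+15+7+9 = 122, so the proportions are 0.15574, 0.2459, 0.04918, 0.19672, 0.09836, 0.12295, 0.05738, 0.07377 (working shown to 5 dp, full precision carried).
Each pᵢ log₁₀ pᵢ term: 0.15574×(-0.80761)=-0.12577, 0.2459×(-0.60924)=-0.14981, 0.04918×(-1.30821)=-0.06434, 0.19672×(-0.70615)=-0.13891, 0.09836×(-1.00718)=-0.09907, 0.12295×(-0.91027)=-0.11192, 0.05738×(-1.24126)=-0.07122, 0.07377×(-1.13212)=-0.08352.
Sum = -0.84456, so H' = 0.845.

0.845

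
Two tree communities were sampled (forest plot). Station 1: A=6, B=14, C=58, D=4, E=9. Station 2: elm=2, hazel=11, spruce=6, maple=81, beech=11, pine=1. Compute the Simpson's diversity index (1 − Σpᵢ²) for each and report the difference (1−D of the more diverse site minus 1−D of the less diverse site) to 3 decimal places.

0.100

Station 1: N=91, proportions 0.06593, 0.15385, 0.63736, 0.04396, 0.0989, giving 1−D = 0.55404 (working shown to 5 dp, full precision carried).
Station 2: N=112, proportions 0.01786, 0.09821, 0.05357, 0.72321, 0.09821, 0.00893, giving 1−D = 0.45440.
Difference = |0.55404 − 0.45440| = 0.09964, i.e. 0.100 to 3 decimal places.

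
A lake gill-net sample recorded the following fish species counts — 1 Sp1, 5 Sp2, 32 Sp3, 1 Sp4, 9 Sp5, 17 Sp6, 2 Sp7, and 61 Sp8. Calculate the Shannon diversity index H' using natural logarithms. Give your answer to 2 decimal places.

1.42

Total N = 1+5+32+1+9+17+2+61 = 128, so the proportions are 0.0078, 0.0391, 0.25, 0.0078, 0.0703, 0.1328, 0.0156, 0.4766 (working shown to 4 dp, full precision carried).
Each pᵢ ln pᵢ term: 0.0078×(-4.8520)=-0.0379, 0.0391×(-3.2426)=-0.1267, 0.25×(-1.3863)=-0.3466, 0.0078×(-4.8520)=-0.0379, 0.0703×(-2.6548)=-0.1867, 0.1328×(-2.0188)=-0.2681, 0.0156×(-4.1589)=-0.0650, 0.4766×(-0.7412)=-0.3532.
Sum = -1.4220, so H' = 1.42.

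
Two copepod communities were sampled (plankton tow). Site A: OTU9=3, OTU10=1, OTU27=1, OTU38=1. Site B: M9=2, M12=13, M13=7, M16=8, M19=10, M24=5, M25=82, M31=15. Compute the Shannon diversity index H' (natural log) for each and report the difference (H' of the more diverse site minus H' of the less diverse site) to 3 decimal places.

Site A: N=6, proportions 0.5, 0.166667, 0.166667, 0.166667, giving H' = 1.242453 (working shown to 6 dp, full precision carried).
Site B: N=142, proportions 0.014085, 0.091549, 0.049296, 0.056338, 0.070423, 0.035211, 0.577465, 0.105634, giving H' = 1.448557.
Difference = |1.242453 − 1.448557| = 0.206104, i.e. 0.206 to 3 decimal places.

0.206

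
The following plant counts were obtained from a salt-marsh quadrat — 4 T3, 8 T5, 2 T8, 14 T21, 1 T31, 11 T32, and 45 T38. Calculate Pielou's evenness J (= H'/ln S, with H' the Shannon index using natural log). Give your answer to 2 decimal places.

0.72

Total N = 4+8+2+14+1+11+45 = 85, so the proportions are 0.0471, 0.0941, 0.0235, 0.1647, 0.0118, 0.1294, 0.5294 (working shown to 4 dp, full precision carried).
H' = −Σ pᵢ ln pᵢ = −((-0.1438) + (-0.2224) + (-0.0882) + (-0.2971) + (-0.0523) + (-0.2646) + (-0.3367)) = 1.4051.
With S = 7 species, ln S = 1.9459, so J = 1.4051/1.9459 = 0.7221, i.e. 0.72 to 2 decimal places.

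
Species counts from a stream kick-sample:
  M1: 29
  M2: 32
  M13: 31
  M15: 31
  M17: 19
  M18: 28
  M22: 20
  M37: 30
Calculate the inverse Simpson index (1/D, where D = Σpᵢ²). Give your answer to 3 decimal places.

7.766

Total N = 29+32+31+31+19+28+20+30 = 220, so the proportions are 0.1318182, 0.1454545, 0.1409091, 0.1409091, 0.0863636, 0.1272727, 0.0909091, 0.1363636 (working shown to 7 dp, full precision carried).
D = 0.1318182² + 0.1454545² + 0.1409091² + 0.1409091² + 0.0863636² + 0.1272727² + 0.0909091² + 0.1363636² = 0.0173760 + 0.0211570 + 0.0198554 + 0.0198554 + 0.0074587 + 0.0161983 + 0.0082645 + 0.0185950 = 0.1287603.
So 1/D = 7.76637, i.e. 7.766 to 3 decimal places.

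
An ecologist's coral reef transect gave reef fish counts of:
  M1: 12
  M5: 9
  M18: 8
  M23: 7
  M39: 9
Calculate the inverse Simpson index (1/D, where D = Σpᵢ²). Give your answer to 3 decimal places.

Total N = 12+9+8+7+9 = 45, so the proportions are 0.2666667, 0.2, 0.1777778, 0.1555556, 0.2 (working shown to 7 dp, full precision carried).
D = 0.2666667² + 0.2² + 0.1777778² + 0.1555556² + 0.2² = 0.0711111 + 0.0400000 + 0.0316049 + 0.0241975 + 0.0400000 = 0.2069136.
So 1/D = 4.83294, i.e. 4.833 to 3 decimal places.

4.833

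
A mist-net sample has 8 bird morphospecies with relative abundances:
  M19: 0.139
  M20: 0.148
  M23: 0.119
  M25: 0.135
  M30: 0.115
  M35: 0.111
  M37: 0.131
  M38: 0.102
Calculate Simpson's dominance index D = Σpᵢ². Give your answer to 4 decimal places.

0.1267

D = 0.139² + 0.148² + 0.119² + 0.135² + 0.115² + 0.111² + 0.131² + 0.102² = 0.019321 + 0.021904 + 0.014161 + 0.018225 + 0.013225 + 0.012321 + 0.017161 + 0.010404 = 0.126722 (working shown to 6 dp, full precision carried).
To 4 decimal places, D = 0.1267.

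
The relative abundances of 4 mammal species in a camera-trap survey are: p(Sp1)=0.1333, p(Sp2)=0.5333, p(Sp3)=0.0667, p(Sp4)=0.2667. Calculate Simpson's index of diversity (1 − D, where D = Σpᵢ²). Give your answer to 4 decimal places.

D = 0.1333² + 0.5333² + 0.0667² + 0.2667² = 0.017769 + 0.284409 + 0.004449 + 0.071129 = 0.377756 (working shown to 6 dp, full precision carried).
So 1 − D = 0.622244, i.e. 0.6222 to 4 decimal places.

0.6222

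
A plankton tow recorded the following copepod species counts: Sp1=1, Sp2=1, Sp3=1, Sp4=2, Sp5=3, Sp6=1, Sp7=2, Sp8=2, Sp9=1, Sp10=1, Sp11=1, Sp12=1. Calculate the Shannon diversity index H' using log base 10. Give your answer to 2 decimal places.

1.04

Total N = 1+1+1+2+3+1+2+2+1+1+1+1 = 17, so the proportions are 0.0588, 0.0588, 0.0588, 0.1176, 0.1765, 0.0588, 0.1176, 0.1176, 0.0588, 0.0588, 0.0588, 0.0588 (working shown to 4 dp, full precision carried).
Each pᵢ log₁₀ pᵢ term: 0.0588×(-1.2304)=-0.0724, 0.0588×(-1.2304)=-0.0724, 0.0588×(-1.2304)=-0.0724, 0.1176×(-0.9294)=-0.1093, 0.1765×(-0.7533)=-0.1329, 0.0588×(-1.2304)=-0.0724, 0.1176×(-0.9294)=-0.1093, 0.1176×(-0.9294)=-0.1093, 0.0588×(-1.2304)=-0.0724, 0.0588×(-1.2304)=-0.0724, 0.0588×(-1.2304)=-0.0724, 0.0588×(-1.2304)=-0.0724.
Sum = -1.0400, so H' = 1.04.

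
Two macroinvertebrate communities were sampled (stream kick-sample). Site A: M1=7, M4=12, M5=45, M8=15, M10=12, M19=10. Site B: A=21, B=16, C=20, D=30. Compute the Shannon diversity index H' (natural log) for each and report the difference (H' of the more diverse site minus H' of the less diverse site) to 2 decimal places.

Site A: N=101, proportions 0.0693, 0.1188, 0.4455, 0.1485, 0.1188, 0.099, giving H' = 1.5636 (working shown to 4 dp, full precision carried).
Site B: N=87, proportions 0.2414, 0.1839, 0.2299, 0.3448, giving H' = 1.3596.
Difference = |1.5636 − 1.3596| = 0.2040, i.e. 0.20 to 2 decimal places.

0.20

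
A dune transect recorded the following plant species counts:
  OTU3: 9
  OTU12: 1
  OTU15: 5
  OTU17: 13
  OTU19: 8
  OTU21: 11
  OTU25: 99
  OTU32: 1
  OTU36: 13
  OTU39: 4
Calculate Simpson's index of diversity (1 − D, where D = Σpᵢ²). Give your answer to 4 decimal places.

Total N = 9+1+5+13+8+11+99+1+13+4 = 164, so the proportions are 0.054878, 0.006098, 0.030488, 0.079268, 0.04878, 0.067073, 0.603659, 0.006098, 0.079268, 0.02439 (working shown to 6 dp, full precision carried).
D = 0.054878² + 0.006098² + 0.030488² + 0.079268² + 0.04878² + 0.067073² + 0.603659² + 0.006098² + 0.079268² + 0.02439² = 0.003012 + 0.000037 + 0.000930 + 0.006283 + 0.002380 + 0.004499 + 0.364404 + 0.000037 + 0.006283 + 0.000595 = 0.388459.
So 1 − D = 0.611541, i.e. 0.6115 to 4 decimal places.

0.6115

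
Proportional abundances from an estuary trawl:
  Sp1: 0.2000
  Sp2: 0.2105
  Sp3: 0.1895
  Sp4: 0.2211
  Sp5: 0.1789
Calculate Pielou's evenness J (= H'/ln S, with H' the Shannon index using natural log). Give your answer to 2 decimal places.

1.00

H' = −Σ pᵢ ln pᵢ = −((-0.3219) + (-0.3280) + (-0.3152) + (-0.3337) + (-0.3079)) = 1.6067 (working shown to 4 dp, full precision carried).
With S = 5 species, ln S = 1.6094, so J = 1.6067/1.6094 = 0.9983, i.e. 1.00 to 2 decimal places.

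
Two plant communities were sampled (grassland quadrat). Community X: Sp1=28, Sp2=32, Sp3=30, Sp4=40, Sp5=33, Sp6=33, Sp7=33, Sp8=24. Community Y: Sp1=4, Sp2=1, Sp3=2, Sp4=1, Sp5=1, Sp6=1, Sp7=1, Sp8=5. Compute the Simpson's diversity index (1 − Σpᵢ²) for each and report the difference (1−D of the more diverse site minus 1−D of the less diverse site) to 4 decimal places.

Community X: N=253, proportions 0.110672, 0.126482, 0.118577, 0.158103, 0.130435, 0.130435, 0.130435, 0.094862, giving 1−D = 0.872659 (working shown to 6 dp, full precision carried).
Community Y: N=16, proportions 0.25, 0.0625, 0.125, 0.0625, 0.0625, 0.0625, 0.0625, 0.3125, giving 1−D = 0.804688.
Difference = |0.872659 − 0.804688| = 0.067971, i.e. 0.0680 to 4 decimal places.

0.0680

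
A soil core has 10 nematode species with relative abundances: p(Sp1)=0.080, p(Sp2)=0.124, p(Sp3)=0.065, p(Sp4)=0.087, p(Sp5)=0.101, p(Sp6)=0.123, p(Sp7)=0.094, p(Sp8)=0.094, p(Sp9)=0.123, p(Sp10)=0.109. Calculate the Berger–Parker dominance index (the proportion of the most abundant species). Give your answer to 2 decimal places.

0.12

The largest proportion is 0.124, i.e. d = 0.12 to 2 decimal places.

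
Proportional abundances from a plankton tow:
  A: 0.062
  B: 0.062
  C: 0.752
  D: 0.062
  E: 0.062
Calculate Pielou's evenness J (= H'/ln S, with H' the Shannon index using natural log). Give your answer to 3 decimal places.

0.562

H' = −Σ pᵢ ln pᵢ = −((-0.17240) + (-0.17240) + (-0.21433) + (-0.17240) + (-0.17240)) = 0.90393 (working shown to 5 dp, full precision carried).
With S = 5 species, ln S = 1.60944, so J = 0.90393/1.60944 = 0.56164, i.e. 0.562 to 3 decimal places.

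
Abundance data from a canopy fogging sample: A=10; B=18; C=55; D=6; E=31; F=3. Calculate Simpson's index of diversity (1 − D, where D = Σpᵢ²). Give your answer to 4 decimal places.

0.7055

Total N = 10+18+55+6+31+3 = 123, so the proportions are 0.081301, 0.146341, 0.447154, 0.04878, 0.252033, 0.02439 (working shown to 6 dp, full precision carried).
D = 0.081301² + 0.146341² + 0.447154² + 0.04878² + 0.252033² + 0.02439² = 0.006610 + 0.021416 + 0.199947 + 0.002380 + 0.063520 + 0.000595 = 0.294468.
So 1 − D = 0.705532, i.e. 0.7055 to 4 decimal places.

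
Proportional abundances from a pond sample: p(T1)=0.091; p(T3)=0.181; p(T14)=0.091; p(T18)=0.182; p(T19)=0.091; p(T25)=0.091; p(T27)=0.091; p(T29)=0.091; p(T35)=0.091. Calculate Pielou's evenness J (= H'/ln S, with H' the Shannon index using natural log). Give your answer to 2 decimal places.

H' = −Σ pᵢ ln pᵢ = −((-0.2181) + (-0.3094) + (-0.2181) + (-0.3101) + (-0.2181) + (-0.2181) + (-0.2181) + (-0.2181) + (-0.2181)) = 2.1463 (working shown to 4 dp, full precision carried).
With S = 9 species, ln S = 2.1972, so J = 2.1463/2.1972 = 0.9768, i.e. 0.98 to 2 decimal places.

0.98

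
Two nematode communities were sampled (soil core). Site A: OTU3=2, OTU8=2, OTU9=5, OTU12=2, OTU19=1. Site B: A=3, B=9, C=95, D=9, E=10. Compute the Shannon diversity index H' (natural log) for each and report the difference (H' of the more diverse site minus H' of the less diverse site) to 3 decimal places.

0.588

Site A: N=12, proportions 0.16667, 0.16667, 0.41667, 0.16667, 0.08333, giving H' = 1.46773 (working shown to 5 dp, full precision carried).
Site B: N=126, proportions 0.02381, 0.07143, 0.75397, 0.07143, 0.07937, giving H' = 0.88001.
Difference = |1.46773 − 0.88001| = 0.58772, i.e. 0.588 to 3 decimal places.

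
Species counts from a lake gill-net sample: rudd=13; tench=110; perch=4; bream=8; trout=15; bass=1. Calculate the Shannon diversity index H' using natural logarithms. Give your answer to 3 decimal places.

0.956

Total N = 13+110+4+8+15+1 = 151, so the proportions are 0.08609, 0.72848, 0.02649, 0.05298, 0.09934, 0.00662 (working shown to 5 dp, full precision carried).
Each pᵢ ln pᵢ term: 0.08609×(-2.45233)=-0.21113, 0.72848×(-0.31680)=-0.23078, 0.02649×(-3.63099)=-0.09619, 0.05298×(-2.93784)=-0.15565, 0.09934×(-2.30923)=-0.22939, 0.00662×(-5.01728)=-0.03323.
Sum = -0.95636, so H' = 0.956.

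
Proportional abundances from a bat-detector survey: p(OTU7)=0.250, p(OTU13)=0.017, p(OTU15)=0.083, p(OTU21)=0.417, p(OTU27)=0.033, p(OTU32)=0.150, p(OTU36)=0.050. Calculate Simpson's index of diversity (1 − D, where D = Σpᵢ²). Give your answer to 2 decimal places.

0.73

D = 0.25² + 0.017² + 0.083² + 0.417² + 0.033² + 0.15² + 0.05² = 0.0625 + 0.0003 + 0.0069 + 0.1739 + 0.0011 + 0.0225 + 0.0025 = 0.2697 (working shown to 4 dp, full precision carried).
So 1 − D = 0.7303, i.e. 0.73 to 2 decimal places.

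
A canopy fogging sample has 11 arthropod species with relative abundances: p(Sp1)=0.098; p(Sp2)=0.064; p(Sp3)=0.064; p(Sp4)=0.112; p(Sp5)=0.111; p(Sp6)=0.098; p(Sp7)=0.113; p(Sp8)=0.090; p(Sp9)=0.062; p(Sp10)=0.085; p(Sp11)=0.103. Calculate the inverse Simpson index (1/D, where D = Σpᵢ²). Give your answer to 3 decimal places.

D = 0.098² + 0.064² + 0.064² + 0.112² + 0.111² + 0.098² + 0.113² + 0.09² + 0.062² + 0.085² + 0.103² = 0.00960400 + 0.00409600 + 0.00409600 + 0.01254400 + 0.01232100 + 0.00960400 + 0.01276900 + 0.00810000 + 0.00384400 + 0.00722500 + 0.01060900 = 0.09481200 (working shown to 8 dp, full precision carried).
So 1/D = 10.54719, i.e. 10.547 to 3 decimal places.

10.547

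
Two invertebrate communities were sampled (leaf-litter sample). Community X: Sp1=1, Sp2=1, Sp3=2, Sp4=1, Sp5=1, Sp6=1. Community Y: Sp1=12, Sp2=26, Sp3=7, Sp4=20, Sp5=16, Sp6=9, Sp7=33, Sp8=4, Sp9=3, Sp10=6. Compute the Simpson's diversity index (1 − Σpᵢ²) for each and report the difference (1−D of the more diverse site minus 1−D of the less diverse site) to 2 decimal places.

Community X: N=7, proportions 0.1429, 0.1429, 0.2857, 0.1429, 0.1429, 0.1429, giving 1−D = 0.8163 (working shown to 4 dp, full precision carried).
Community Y: N=136, proportions 0.0882, 0.1912, 0.0515, 0.1471, 0.1176, 0.0662, 0.2426, 0.0294, 0.0221, 0.0441, giving 1−D = 0.8510.
Difference = |0.8163 − 0.8510| = 0.0347, i.e. 0.03 to 2 decimal places.

0.03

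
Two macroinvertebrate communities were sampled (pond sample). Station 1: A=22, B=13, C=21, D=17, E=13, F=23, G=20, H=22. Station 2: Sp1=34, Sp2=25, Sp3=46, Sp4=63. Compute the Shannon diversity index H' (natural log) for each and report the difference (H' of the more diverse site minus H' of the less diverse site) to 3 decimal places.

Station 1: N=151, proportions 0.1457, 0.08609, 0.13907, 0.11258, 0.08609, 0.15232, 0.13245, 0.1457, giving H' = 2.05817 (working shown to 5 dp, full precision carried).
Station 2: N=168, proportions 0.20238, 0.14881, 0.27381, 0.375, giving H' = 1.32930.
Difference = |2.05817 − 1.32930| = 0.72887, i.e. 0.729 to 3 decimal places.

0.729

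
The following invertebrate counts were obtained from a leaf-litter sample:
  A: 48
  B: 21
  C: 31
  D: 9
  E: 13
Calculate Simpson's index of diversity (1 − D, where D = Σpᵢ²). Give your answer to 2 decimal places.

Total N = 48+21+31+9+13 = 122, so the proportions are 0.3934, 0.1721, 0.2541, 0.0738, 0.1066 (working shown to 4 dp, full precision carried).
D = 0.3934² + 0.1721² + 0.2541² + 0.0738² + 0.1066² = 0.1548 + 0.0296 + 0.0646 + 0.0054 + 0.0114 = 0.2658.
So 1 − D = 0.7342, i.e. 0.73 to 2 decimal places.

0.73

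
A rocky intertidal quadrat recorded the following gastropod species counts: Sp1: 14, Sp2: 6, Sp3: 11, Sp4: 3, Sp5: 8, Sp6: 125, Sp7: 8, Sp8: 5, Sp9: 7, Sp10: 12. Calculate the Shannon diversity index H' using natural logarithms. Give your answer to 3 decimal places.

1.446

Total N = 14+6+11+3+8+125+8+5+7+12 = 199, so the proportions are 0.07035, 0.03015, 0.05528, 0.01508, 0.0402, 0.62814, 0.0402, 0.02513, 0.03518, 0.0603 (working shown to 5 dp, full precision carried).
Each pᵢ ln pᵢ term: 0.07035×(-2.65425)=-0.18673, 0.03015×(-3.50155)=-0.10557, 0.05528×(-2.89541)=-0.16005, 0.01508×(-4.19469)=-0.06324, 0.0402×(-3.21386)=-0.12920, 0.62814×(-0.46499)=-0.29208, 0.0402×(-3.21386)=-0.12920, 0.02513×(-3.68387)=-0.09256, 0.03518×(-3.34739)=-0.11775, 0.0603×(-2.80840)=-0.16935.
Sum = -1.44573, so H' = 1.446.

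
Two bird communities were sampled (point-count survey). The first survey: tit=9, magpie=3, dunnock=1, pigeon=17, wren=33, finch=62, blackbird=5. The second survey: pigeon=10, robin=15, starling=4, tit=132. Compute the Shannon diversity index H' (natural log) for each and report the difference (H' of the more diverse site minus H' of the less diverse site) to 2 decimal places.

The first survey: N=130, proportions 0.0692, 0.0231, 0.0077, 0.1308, 0.2538, 0.4769, 0.0385, giving H' = 1.4018 (working shown to 4 dp, full precision carried).
The second survey: N=161, proportions 0.0621, 0.0932, 0.0248, 0.8199, giving H' = 0.6484.
Difference = |1.4018 − 0.6484| = 0.7534, i.e. 0.75 to 2 decimal places.

0.75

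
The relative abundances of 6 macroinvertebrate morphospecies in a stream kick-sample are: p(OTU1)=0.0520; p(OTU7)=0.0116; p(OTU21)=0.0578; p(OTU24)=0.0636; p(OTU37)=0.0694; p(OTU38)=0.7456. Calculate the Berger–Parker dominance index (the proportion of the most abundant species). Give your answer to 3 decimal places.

The largest proportion is 0.7456, i.e. d = 0.746 to 3 decimal places.

0.746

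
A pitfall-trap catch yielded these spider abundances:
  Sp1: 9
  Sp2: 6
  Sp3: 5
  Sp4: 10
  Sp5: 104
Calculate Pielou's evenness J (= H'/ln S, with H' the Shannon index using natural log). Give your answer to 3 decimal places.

0.518

Total N = 9+6+5+10+104 = 134, so the proportions are 0.06716, 0.04478, 0.03731, 0.07463, 0.77612 (working shown to 5 dp, full precision carried).
H' = −Σ pᵢ ln pᵢ = −((-0.18138) + (-0.13908) + (-0.12270) + (-0.19368) + (-0.19671)) = 0.83355.
With S = 5 species, ln S = 1.60944, so J = 0.83355/1.60944 = 0.51791, i.e. 0.518 to 3 decimal places.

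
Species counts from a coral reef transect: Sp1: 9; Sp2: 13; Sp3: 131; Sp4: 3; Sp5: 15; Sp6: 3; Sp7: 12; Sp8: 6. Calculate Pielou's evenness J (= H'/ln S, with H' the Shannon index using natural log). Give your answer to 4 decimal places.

0.5758

Total N = 9+13+131+3+15+3+12+6 = 192, so the proportions are 0.046875, 0.067708, 0.682292, 0.015625, 0.078125, 0.015625, 0.0625, 0.03125 (working shown to 6 dp, full precision carried).
H' = −Σ pᵢ ln pᵢ = −((-0.143450) + (-0.182308) + (-0.260839) + (-0.064983) + (-0.199175) + (-0.064983) + (-0.173287) + (-0.108304)) = 1.197328.
With S = 8 species, ln S = 2.079442, so J = 1.197328/2.079442 = 0.575793, i.e. 0.5758 to 4 decimal places.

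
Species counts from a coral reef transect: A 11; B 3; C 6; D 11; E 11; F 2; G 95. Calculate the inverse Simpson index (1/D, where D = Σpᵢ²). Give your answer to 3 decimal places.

2.047

Total N = 11+3+6+11+11+2+95 = 139, so the proportions are 0.079137, 0.021583, 0.043165, 0.079137, 0.079137, 0.014388, 0.683453 (working shown to 6 dp, full precision carried).
D = 0.079137² + 0.021583² + 0.043165² + 0.079137² + 0.079137² + 0.014388² + 0.683453² = 0.006263 + 0.000466 + 0.001863 + 0.006263 + 0.006263 + 0.000207 + 0.467108 = 0.488432.
So 1/D = 2.04737, i.e. 2.047 to 3 decimal places.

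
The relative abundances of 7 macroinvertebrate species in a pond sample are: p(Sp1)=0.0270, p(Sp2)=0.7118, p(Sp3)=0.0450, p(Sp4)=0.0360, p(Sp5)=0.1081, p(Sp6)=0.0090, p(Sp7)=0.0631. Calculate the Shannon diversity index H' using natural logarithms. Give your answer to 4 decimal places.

1.0560

Each pᵢ ln pᵢ term (working shown to 6 dp, full precision carried): 0.027×(-3.611918)=-0.097522, 0.7118×(-0.339958)=-0.241982, 0.045×(-3.101093)=-0.139549, 0.036×(-3.324236)=-0.119673, 0.1081×(-2.224699)=-0.240490, 0.009×(-4.710531)=-0.042395, 0.0631×(-2.763035)=-0.174347.
Sum = -1.055958, so H' = 1.0560.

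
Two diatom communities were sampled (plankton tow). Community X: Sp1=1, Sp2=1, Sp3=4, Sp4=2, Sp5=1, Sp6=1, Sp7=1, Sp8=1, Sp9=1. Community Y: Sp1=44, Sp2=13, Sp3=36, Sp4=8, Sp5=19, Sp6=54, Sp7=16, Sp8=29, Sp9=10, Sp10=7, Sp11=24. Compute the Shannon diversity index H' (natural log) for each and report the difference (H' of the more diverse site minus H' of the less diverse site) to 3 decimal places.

Community X: N=13, proportions 0.07692, 0.07692, 0.30769, 0.15385, 0.07692, 0.07692, 0.07692, 0.07692, 0.07692, giving H' = 2.03176 (working shown to 5 dp, full precision carried).
Community Y: N=260, proportions 0.16923, 0.05, 0.13846, 0.03077, 0.07308, 0.20769, 0.06154, 0.11154, 0.03846, 0.02692, 0.09231, giving H' = 2.20771.
Difference = |2.03176 − 2.20771| = 0.17595, i.e. 0.176 to 3 decimal places.

0.176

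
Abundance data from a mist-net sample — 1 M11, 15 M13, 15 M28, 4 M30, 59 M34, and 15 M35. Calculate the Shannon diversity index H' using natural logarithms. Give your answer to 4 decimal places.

1.3154

Total N = 1+15+15+4+59+15 = 109, so the proportions are 0.009174, 0.137615, 0.137615, 0.036697, 0.541284, 0.137615 (working shown to 6 dp, full precision carried).
Each pᵢ ln pᵢ term: 0.009174×(-4.691348)=-0.043040, 0.137615×(-1.983298)=-0.272931, 0.137615×(-1.983298)=-0.272931, 0.036697×(-3.305054)=-0.121286, 0.541284×(-0.613810)=-0.332246, 0.137615×(-1.983298)=-0.272931.
Sum = -1.315365, so H' = 1.3154.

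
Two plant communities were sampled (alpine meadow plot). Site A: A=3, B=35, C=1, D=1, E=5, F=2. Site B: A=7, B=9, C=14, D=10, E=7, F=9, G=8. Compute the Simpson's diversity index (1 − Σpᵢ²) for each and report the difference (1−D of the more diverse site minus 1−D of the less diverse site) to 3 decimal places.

0.421

Site A: N=47, proportions 0.06383, 0.74468, 0.02128, 0.02128, 0.10638, 0.04255, giving 1−D = 0.42734 (working shown to 5 dp, full precision carried).
Site B: N=64, proportions 0.10938, 0.14062, 0.21875, 0.15625, 0.10938, 0.14062, 0.125, giving 1−D = 0.84863.
Difference = |0.42734 − 0.84863| = 0.42129, i.e. 0.421 to 3 decimal places.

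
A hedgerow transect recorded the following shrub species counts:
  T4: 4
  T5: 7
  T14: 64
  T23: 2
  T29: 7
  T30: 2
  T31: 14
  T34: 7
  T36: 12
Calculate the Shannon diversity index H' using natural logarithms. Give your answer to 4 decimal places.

Total N = 4+7+64+2+7+2+14+7+12 = 119, so the proportions are 0.033613, 0.058824, 0.537815, 0.016807, 0.058824, 0.016807, 0.117647, 0.058824, 0.10084 (working shown to 6 dp, full precision carried).
Each pᵢ ln pᵢ term: 0.033613×(-3.392829)=-0.114045, 0.058824×(-2.833213)=-0.166660, 0.537815×(-0.620240)=-0.333575, 0.016807×(-4.085976)=-0.068672, 0.058824×(-2.833213)=-0.166660, 0.016807×(-4.085976)=-0.068672, 0.117647×(-2.140066)=-0.251772, 0.058824×(-2.833213)=-0.166660, 0.10084×(-2.294217)=-0.231350.
Sum = -1.568064, so H' = 1.5681.

1.5681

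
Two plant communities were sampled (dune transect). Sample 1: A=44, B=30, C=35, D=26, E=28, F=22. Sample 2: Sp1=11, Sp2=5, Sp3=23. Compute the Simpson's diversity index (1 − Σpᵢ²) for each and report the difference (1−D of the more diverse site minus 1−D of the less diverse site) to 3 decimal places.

0.268

Sample 1: N=185, proportions 0.23784, 0.16216, 0.18919, 0.14054, 0.15135, 0.11892, giving 1−D = 0.82454 (working shown to 5 dp, full precision carried).
Sample 2: N=39, proportions 0.28205, 0.12821, 0.58974, giving 1−D = 0.55621.
Difference = |0.82454 − 0.55621| = 0.26833, i.e. 0.268 to 3 decimal places.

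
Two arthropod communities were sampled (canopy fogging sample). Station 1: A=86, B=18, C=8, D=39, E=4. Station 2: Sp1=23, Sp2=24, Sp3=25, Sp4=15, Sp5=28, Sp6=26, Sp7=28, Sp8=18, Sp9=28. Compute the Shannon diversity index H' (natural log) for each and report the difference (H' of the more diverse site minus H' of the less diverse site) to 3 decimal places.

Station 1: N=155, proportions 0.55484, 0.11613, 0.05161, 0.25161, 0.02581, giving H' = 1.17142 (working shown to 5 dp, full precision carried).
Station 2: N=215, proportions 0.10698, 0.11163, 0.11628, 0.06977, 0.13023, 0.12093, 0.13023, 0.08372, 0.13023, giving H' = 2.17936.
Difference = |1.17142 − 2.17936| = 1.00794, i.e. 1.008 to 3 decimal places.

1.008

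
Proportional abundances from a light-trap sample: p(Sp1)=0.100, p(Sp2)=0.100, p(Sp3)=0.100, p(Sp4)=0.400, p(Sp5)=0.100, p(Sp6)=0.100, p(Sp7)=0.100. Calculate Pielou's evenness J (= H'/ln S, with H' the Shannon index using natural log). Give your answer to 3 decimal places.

H' = −Σ pᵢ ln pᵢ = −((-0.23026) + (-0.23026) + (-0.23026) + (-0.36652) + (-0.23026) + (-0.23026) + (-0.23026)) = 1.74807 (working shown to 5 dp, full precision carried).
With S = 7 species, ln S = 1.94591, so J = 1.74807/1.94591 = 0.89833, i.e. 0.898 to 3 decimal places.

0.898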